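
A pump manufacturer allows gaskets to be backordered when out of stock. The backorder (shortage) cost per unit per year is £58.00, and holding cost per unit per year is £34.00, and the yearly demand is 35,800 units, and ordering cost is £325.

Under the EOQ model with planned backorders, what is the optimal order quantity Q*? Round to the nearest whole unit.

1,042 units

Basic EOQ = √(2·35,800·325/34) = 827.292
Backorder adjustment √((H+b)/b) = √((34+58)/58) = 1.2594
Q* = 827.292 × 1.2594 ≈ 1,041.93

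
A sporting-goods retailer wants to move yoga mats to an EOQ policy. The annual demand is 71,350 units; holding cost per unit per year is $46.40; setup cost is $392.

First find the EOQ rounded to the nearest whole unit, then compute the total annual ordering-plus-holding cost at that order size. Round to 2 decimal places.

Optimal lot size Q* = (2 × 71,350 × $392 / $46.4)^½ ≈ 1,097.98 → Q = 1,098 units
Annual ordering cost = (D/Q)·S = (71,350/1,098) × 392 = $25,472.86
Annual holding cost  = (Q/2)·H = (1,098/2) × 46.4 = $25,473.60
Total = $25,472.86 + $25,473.60 = $50,946.46

$50,946.46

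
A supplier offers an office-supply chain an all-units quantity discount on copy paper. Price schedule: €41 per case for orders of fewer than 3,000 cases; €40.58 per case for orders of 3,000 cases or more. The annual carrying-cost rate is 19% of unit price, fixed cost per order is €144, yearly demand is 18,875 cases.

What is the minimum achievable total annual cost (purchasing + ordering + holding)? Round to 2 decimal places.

H₁ = 19%×€41 = €7.7900;  H₂ = 19%×€40.58 = €7.7102
EOQ₁ = √(2×18,875×144/7.7900) = 835.35  (< 3,000, feasible at tier 1)
EOQ₂ = √(2×18,875×144/7.7102) = 839.67  (< 3,000 → use Q = 3,000 at tier-2 price)
TC(tier 1 (EOQ₁), Q≈835.4) = €780,382.41
TC(tier 2, Q≈3,000.0) = €778,418.80
Minimum at tier 2: €778,418.80

€778,418.80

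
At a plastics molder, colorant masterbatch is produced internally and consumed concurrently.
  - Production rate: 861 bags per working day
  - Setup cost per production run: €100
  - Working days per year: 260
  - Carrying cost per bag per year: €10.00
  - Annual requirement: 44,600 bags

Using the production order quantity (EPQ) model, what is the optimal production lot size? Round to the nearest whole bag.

1,055 bags

Daily demand d = 44,600/260 = 171.538; p = 861; 1 − d/p = 0.80077
EPQ = √(2DS / (H(1 − d/p)))
    = √(2 × 44,600 × 100 / (10 × 0.80077)) ≈ 1,055.43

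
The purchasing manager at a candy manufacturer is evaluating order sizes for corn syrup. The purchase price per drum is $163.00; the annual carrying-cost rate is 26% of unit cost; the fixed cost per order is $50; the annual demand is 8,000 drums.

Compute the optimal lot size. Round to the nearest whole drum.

137 drums

H = i·C = 0.26 × $163 = $42.3800 per drum-year
2DS/H = 2·8,000·50/42.38 = 18,876.83
EOQ = √18,876.83 ≈ 137.39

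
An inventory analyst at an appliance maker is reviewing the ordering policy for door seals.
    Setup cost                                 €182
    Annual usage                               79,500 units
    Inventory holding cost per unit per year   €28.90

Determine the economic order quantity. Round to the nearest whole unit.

EOQ = √(2DS/H) = √(2 × 79,500 × 182 / 28.9)
    = √(1,001,314.88) ≈ 1,000.66

1,001 units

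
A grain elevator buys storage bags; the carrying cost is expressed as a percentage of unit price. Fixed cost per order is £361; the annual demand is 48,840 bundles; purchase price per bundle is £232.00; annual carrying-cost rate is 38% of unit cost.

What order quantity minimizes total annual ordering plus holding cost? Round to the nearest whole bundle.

632 bundles

Carrying cost H = £232 × 38% = £88.1600/bundle/yr
2DS/H = 2·48,840·361/88.16 = 399,982.76
EOQ = √399,982.76 ≈ 632.44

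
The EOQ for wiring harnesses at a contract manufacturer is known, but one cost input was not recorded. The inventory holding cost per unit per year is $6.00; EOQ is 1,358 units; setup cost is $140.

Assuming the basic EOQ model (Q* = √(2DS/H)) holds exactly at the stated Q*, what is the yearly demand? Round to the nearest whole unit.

From Q* = √(2DS/H) ⇒ Q*² = 2DS/H.
D = Q²H / (2S) = 1,358² × 6 / (2 × 140) = 39,517.80

39,518 units per year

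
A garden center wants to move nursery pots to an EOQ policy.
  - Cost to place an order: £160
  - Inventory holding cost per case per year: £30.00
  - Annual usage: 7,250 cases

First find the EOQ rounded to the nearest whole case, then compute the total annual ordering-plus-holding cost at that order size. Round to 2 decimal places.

£8,342.66

EOQ = √(2DS/H) = √(2 × 7,250 × 160 / 30)
    = √(77,333.33) ≈ 278.09 → Q = 278 cases
Ordering: D/Q × S = 7,250/278 × £160 = £4,172.66
Holding:  Q/2 × H = 278/2 × £30 = £4,170.00
Total = £4,172.66 + £4,170.00 = £8,342.66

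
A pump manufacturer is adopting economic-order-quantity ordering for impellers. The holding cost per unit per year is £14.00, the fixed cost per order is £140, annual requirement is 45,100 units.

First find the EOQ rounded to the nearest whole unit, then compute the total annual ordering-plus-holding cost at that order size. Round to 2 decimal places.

2DS/H = 2·45,100·140/14 = 902,000.00
EOQ = √902,000.00 ≈ 949.74 → Q = 950 units
Annual ordering cost = (D/Q)·S = (45,100/950) × 140 = £6,646.32
Annual holding cost  = (Q/2)·H = (950/2) × 14 = £6,650.00
Total = £6,646.32 + £6,650.00 = £13,296.32

£13,296.32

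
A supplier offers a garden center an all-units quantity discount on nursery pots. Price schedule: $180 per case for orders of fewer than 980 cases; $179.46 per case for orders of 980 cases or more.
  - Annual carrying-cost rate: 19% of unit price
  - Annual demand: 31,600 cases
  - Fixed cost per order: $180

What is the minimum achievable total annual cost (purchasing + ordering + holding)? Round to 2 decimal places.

$5,693,447.81

H₁ = 19%×$180 = $34.2000;  H₂ = 19%×$179.46 = $34.0974
EOQ₁ = √(2×31,600×180/34.2000) = 576.74  (< 980, feasible at tier 1)
EOQ₂ = √(2×31,600×180/34.0974) = 577.61  (< 980 → use Q = 980 at tier-2 price)
TC(tier 1 (EOQ₁), Q≈576.7) = $5,707,724.58
TC(tier 2, Q≈980.0) = $5,693,447.81
Minimum at tier 2: $5,693,447.81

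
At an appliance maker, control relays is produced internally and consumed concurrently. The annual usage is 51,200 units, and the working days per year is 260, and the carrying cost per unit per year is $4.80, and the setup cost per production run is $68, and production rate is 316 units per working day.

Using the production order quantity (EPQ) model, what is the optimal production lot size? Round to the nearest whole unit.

1,962 units

Daily demand d = 51,200/260 = 196.923; p = 316; 1 − d/p = 0.37683
EPQ = √(2DS / (H(1 − d/p)))
    = √(2 × 51,200 × 68 / (4.8 × 0.37683)) ≈ 1,962.07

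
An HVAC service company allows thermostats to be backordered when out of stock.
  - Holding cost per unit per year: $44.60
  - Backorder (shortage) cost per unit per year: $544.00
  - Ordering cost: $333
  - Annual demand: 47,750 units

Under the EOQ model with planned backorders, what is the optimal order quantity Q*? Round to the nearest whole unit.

878 units

Basic EOQ = √(2·47,750·333/44.6) = 844.416
Backorder adjustment √((H+b)/b) = √((44.6+544)/544) = 1.0402
Q* = 844.416 × 1.0402 ≈ 878.35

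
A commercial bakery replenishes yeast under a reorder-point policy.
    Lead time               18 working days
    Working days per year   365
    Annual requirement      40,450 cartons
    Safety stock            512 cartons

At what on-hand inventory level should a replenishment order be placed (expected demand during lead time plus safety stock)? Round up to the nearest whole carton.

2,507 cartons

Daily demand d = 40,450 / 365 = 110.822 cartons/day
Demand during lead time = 110.822 × 18 = 1,994.79
Reorder point = 1,994.79 + 512 = 2,506.79 → round up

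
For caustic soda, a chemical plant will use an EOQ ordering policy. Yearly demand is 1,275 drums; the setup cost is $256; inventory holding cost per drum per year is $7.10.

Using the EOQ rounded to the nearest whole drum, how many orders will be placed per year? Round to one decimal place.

4.2 orders per year

Optimal lot size Q* = (2 × 1,275 × $256 / $7.1)^½ ≈ 303.22 → Q = 303
Orders per year = D/Q = 1,275 / 303 = 4.208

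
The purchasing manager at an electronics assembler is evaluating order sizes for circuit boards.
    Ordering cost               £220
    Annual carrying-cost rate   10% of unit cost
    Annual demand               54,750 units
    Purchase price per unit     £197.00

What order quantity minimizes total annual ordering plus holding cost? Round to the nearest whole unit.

1,106 units

Carrying cost H = £197 × 10% = £19.7000/unit/yr
EOQ = √(2DS/H) = √(2 × 54,750 × 220 / 19.7)
    = √(1,222,842.64) ≈ 1,105.82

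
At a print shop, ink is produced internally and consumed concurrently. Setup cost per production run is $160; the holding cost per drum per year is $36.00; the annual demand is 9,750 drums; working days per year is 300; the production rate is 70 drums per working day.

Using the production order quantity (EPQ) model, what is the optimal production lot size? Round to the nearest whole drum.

402 drums

d = 9,750/300 = 32.5000 drums/day;  effective holding cost H(1 − d/p) = 36·(1 − 32.5000/70) = 19.28571
Q* = √(2DS / H_eff) = √(2·9,750·160 / 19.28571) ≈ 402.22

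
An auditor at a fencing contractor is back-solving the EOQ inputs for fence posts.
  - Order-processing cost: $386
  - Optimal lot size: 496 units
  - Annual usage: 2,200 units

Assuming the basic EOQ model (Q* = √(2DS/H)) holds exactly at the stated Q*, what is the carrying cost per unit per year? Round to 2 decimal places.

$6.90

From Q* = √(2DS/H) ⇒ Q*² = 2DS/H.
H = 2DS / Q² = 2 × 2,200 × 386 / 496² = 6.9036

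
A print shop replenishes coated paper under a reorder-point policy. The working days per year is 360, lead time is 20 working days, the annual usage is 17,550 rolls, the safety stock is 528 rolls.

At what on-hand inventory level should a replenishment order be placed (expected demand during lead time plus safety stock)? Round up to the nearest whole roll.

1,503 rolls

Daily demand d = 17,550 / 360 = 48.750 rolls/day
Demand during lead time = 48.750 × 20 = 975.00
Reorder point = 975.00 + 528 = 1,503.00 → round up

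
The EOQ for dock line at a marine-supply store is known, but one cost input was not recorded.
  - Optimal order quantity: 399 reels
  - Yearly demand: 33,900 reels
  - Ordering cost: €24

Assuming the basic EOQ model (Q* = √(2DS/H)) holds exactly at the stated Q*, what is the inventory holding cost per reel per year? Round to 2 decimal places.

€10.22

Since Q* = (2DS/H)^½, squaring gives Q*²·H = 2DS.
H = 2DS / Q² = 2 × 33,900 × 24 / 399² = 10.2210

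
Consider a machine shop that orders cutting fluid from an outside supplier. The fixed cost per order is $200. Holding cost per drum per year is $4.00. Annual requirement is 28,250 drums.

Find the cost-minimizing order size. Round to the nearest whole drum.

2DS/H = 2·28,250·200/4 = 2,825,000.00
EOQ = √2,825,000.00 ≈ 1,680.77

1,681 drums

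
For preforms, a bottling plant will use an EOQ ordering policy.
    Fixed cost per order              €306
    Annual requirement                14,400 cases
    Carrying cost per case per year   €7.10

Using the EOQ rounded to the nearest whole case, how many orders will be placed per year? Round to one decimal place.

EOQ = √(2DS/H) = √(2 × 14,400 × 306 / 7.1)
    = √(1,241,239.44) ≈ 1,114.11 → Q = 1,114
N = D/Q = 14,400/1,114 ≈ 12.926 orders/yr

12.9 orders per year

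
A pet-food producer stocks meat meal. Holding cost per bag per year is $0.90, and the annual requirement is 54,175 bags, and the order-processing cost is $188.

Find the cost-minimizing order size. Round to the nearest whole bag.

2DS/H = 2·54,175·188/0.9 = 22,633,111.11
EOQ = √22,633,111.11 ≈ 4,757.43

4,757 bags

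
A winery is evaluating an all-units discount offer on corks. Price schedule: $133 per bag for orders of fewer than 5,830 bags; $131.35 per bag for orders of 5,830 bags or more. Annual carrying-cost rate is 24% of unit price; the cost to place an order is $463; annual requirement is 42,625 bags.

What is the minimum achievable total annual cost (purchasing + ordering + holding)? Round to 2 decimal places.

$5,694,071.35

H₁ = 24%×$133 = $31.9200;  H₂ = 24%×$131.35 = $31.5240
EOQ₁ = √(2×42,625×463/31.9200) = 1,112.00  (< 5,830, feasible at tier 1)
EOQ₂ = √(2×42,625×463/31.5240) = 1,118.97  (< 5,830 → use Q = 5,830 at tier-2 price)
TC(tier 1 (EOQ₁), Q≈1,112.0) = $5,704,620.16
TC(tier 2, Q≈5,830.0) = $5,694,071.35
Minimum at tier 2: $5,694,071.35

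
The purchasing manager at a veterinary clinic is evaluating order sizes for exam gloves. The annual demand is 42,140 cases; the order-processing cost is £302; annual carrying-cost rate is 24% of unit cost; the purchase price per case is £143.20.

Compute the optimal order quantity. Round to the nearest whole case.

861 cases

H = i·C = 0.24 × £143.2 = £34.3680 per case-year
Optimal lot size Q* = (2 × 42,140 × £302 / £34.368)^½ ≈ 860.57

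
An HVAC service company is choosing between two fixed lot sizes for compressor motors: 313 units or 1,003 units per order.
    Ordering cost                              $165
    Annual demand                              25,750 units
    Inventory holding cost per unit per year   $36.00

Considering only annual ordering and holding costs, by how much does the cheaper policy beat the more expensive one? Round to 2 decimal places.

Annual cost at Q: ordering D·S/Q plus holding Q·H/2.
TC(313) = (25,750/313)×165 + (313/2)×36 = $19,208.28
TC(1,003) = (25,750/1,003)×165 + (1,003/2)×36 = $22,290.04
Cheaper: Q = 313.  Difference = $3,081.76

$3,081.76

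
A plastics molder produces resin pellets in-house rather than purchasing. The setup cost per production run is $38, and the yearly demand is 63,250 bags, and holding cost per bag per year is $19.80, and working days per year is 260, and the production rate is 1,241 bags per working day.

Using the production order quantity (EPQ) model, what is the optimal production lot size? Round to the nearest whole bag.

d = 63,250/260 = 243.2692 bags/day;  effective holding cost H(1 − d/p) = 19.8·(1 − 243.2692/1241) = 15.91867
Q* = √(2DS / H_eff) = √(2·63,250·38 / 15.91867) ≈ 549.52

550 bags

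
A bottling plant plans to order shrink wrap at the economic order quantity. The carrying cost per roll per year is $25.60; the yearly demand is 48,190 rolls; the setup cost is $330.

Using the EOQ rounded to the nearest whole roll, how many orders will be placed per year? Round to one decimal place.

Q* = √(2·D·S / H) = √(2·48,190·330 / 25.6) = √1,242,398.4 ≈ 1,114.63 → Q = 1,115
Orders per year = D/Q = 48,190 / 1,115 = 43.220

43.2 orders per year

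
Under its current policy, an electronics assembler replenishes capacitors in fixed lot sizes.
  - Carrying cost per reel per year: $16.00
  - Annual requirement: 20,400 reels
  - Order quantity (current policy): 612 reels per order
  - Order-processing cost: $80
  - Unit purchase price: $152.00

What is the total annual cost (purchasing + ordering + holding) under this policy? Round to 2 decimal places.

$3,108,362.67

Ordering: D/Q × S = 20,400/612 × $80 = $2,666.67
Holding:  Q/2 × H = 612/2 × $16 = $4,896.00
Purchase cost = D·C = 20,400 × 152 = $3,100,800.00
Total = $2,666.67 + $4,896.00 + $3,100,800.00 = $3,108,362.67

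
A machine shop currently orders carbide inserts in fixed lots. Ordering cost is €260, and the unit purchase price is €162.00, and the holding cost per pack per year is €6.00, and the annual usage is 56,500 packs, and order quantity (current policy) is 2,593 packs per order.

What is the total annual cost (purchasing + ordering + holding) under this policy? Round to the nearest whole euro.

€9,166,444

Ordering: D/Q × S = 56,500/2,593 × €260 = €5,665.25
Holding:  Q/2 × H = 2,593/2 × €6 = €7,779.00
Purchase cost = D·C = 56,500 × 162 = €9,153,000.00
Total = €5,665.25 + €7,779.00 + €9,153,000.00 = €9,166,444.25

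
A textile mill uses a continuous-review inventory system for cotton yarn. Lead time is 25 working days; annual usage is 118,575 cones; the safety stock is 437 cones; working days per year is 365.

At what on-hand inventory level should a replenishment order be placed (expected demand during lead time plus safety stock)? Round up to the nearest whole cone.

Daily demand d = 118,575 / 365 = 324.863 cones/day
Demand during lead time = 324.863 × 25 = 8,121.58
Reorder point = 8,121.58 + 437 = 8,558.58 → round up

8,559 cones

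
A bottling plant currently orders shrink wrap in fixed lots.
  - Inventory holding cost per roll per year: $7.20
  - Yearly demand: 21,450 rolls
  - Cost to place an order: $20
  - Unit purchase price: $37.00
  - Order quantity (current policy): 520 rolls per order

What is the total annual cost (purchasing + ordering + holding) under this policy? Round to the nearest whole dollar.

$796,347

Ordering: D/Q × S = 21,450/520 × $20 = $825.00
Holding:  Q/2 × H = 520/2 × $7.2 = $1,872.00
Purchase cost = D·C = 21,450 × 37 = $793,650.00
Total = $825.00 + $1,872.00 + $793,650.00 = $796,347.00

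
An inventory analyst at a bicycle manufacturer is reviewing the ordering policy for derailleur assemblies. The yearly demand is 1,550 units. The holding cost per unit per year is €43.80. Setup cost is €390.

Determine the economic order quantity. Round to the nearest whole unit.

166 units

2DS/H = 2·1,550·390/43.8 = 27,602.74
EOQ = √27,602.74 ≈ 166.14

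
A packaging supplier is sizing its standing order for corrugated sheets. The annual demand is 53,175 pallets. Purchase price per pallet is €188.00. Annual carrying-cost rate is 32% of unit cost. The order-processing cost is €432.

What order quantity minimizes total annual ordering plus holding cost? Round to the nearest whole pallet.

H = i·C = 0.32 × €188 = €60.1600 per pallet-year
EOQ = √(2DS/H) = √(2 × 53,175 × 432 / 60.16)
    = √(763,683.51) ≈ 873.89

874 pallets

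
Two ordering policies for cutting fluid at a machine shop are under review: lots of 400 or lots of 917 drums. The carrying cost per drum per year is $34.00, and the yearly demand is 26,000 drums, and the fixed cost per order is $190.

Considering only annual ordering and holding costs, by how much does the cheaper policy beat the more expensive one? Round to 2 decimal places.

Annual cost at Q: ordering D·S/Q plus holding Q·H/2.
TC(400) = (26,000/400)×190 + (400/2)×34 = $19,150.00
TC(917) = (26,000/917)×190 + (917/2)×34 = $20,976.13
|ΔTC| = |$19,150.00 − $20,976.13| = $1,826.13

$1,826.13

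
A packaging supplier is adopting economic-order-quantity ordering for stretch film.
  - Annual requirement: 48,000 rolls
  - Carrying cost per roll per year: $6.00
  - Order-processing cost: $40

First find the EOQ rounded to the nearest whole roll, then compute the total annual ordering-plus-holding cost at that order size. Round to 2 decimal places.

Optimal lot size Q* = (2 × 48,000 × $40 / $6)^½ ≈ 800.00 → Q = 800 rolls
Orders/yr = 48,000/800 = 60.000; ordering cost = 60.000 × $40 = $2,400.00
Average inventory = 800/2 = 400; holding cost = 400 × $6 = $2,400.00
Total = $2,400.00 + $2,400.00 = $4,800.00

$4,800.00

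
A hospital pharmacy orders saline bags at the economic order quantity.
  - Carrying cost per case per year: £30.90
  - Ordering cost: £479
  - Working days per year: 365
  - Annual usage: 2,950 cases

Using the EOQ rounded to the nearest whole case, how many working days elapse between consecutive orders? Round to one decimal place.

Q* = √(2·D·S / H) = √(2·2,950·479 / 30.9) = √91,459.5 ≈ 302.42 → Q = 302 cases
Cycle time = (working days × Q)/D = (365 × 302) / 2,950 = 37.366 days

37.4 days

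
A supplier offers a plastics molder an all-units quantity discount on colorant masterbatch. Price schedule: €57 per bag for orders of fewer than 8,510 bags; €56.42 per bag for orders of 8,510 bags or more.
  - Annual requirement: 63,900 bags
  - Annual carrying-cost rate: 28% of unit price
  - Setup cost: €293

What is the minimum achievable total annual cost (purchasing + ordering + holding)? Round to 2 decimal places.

€3,666,746.44

H₁ = 28%×€57 = €15.9600;  H₂ = 28%×€56.42 = €15.7976
EOQ₁ = √(2×63,900×293/15.9600) = 1,531.73  (< 8,510, feasible at tier 1)
EOQ₂ = √(2×63,900×293/15.7976) = 1,539.59  (< 8,510 → use Q = 8,510 at tier-2 price)
TC(tier 1 (EOQ₁), Q≈1,531.7) = €3,666,746.44
TC(tier 2, Q≈8,510.0) = €3,674,656.87
Minimum at tier 1 (EOQ₁): €3,666,746.44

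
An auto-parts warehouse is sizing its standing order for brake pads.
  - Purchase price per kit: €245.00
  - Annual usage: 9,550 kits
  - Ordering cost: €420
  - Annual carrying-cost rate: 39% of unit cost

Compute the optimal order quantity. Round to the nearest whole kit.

Holding cost per kit per year: H = 39% × €245 = €95.5500
EOQ = √(2DS/H) = √(2 × 9,550 × 420 / 95.55)
    = √(83,956.04) ≈ 289.75

290 kits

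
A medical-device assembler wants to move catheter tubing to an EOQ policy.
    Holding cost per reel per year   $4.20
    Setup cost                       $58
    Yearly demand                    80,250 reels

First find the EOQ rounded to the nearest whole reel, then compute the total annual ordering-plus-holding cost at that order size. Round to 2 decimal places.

EOQ = √(2DS/H) = √(2 × 80,250 × 58 / 4.2)
    = √(2,216,428.57) ≈ 1,488.77 → Q = 1,489 reels
Annual ordering cost = (D/Q)·S = (80,250/1,489) × 58 = $3,125.92
Annual holding cost  = (Q/2)·H = (1,489/2) × 4.2 = $3,126.90
Total = $3,125.92 + $3,126.90 = $6,252.82

$6,252.82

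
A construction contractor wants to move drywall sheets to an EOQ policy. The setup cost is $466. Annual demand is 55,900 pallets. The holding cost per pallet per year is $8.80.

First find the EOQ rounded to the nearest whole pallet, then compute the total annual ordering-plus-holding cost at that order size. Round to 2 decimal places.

$21,411.90

EOQ = √(2DS/H) = √(2 × 55,900 × 466 / 8.8)
    = √(5,920,318.18) ≈ 2,433.17 → Q = 2,433 pallets
Orders/yr = 55,900/2,433 = 22.976; ordering cost = 22.976 × $466 = $10,706.70
Average inventory = 2,433/2 = 1216.5; holding cost = 1216.5 × $8.8 = $10,705.20
Total = $10,706.70 + $10,705.20 = $21,411.90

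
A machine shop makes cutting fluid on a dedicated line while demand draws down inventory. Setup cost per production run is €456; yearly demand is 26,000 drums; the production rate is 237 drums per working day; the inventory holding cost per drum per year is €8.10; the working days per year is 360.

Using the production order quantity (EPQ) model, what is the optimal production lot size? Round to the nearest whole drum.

d = 26,000/360 = 72.2222 drums/day;  effective holding cost H(1 − d/p) = 8.1·(1 − 72.2222/237) = 5.63165
Q* = √(2DS / H_eff) = √(2·26,000·456 / 5.63165) ≈ 2,051.95

2,052 drums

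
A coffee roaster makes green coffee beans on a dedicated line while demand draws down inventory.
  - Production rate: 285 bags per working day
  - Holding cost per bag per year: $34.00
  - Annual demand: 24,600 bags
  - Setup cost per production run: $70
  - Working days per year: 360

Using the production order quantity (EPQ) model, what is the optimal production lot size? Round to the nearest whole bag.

Daily demand d = 24,600/360 = 68.333; p = 285; 1 − d/p = 0.76023
EPQ = √(2DS / (H(1 − d/p)))
    = √(2 × 24,600 × 70 / (34 × 0.76023)) ≈ 365.02

365 bags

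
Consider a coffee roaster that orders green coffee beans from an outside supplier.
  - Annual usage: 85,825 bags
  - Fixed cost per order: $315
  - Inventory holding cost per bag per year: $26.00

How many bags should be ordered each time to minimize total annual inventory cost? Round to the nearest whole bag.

1,442 bags

2DS/H = 2·85,825·315/26 = 2,079,605.77
EOQ = √2,079,605.77 ≈ 1,442.08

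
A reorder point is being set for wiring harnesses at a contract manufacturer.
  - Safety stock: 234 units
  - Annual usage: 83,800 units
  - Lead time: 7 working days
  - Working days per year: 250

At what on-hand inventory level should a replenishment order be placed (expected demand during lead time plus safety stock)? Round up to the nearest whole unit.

2,581 units

Daily demand d = 83,800 / 250 = 335.200 units/day
Demand during lead time = 335.200 × 7 = 2,346.40
Reorder point = 2,346.40 + 234 = 2,580.40 → round up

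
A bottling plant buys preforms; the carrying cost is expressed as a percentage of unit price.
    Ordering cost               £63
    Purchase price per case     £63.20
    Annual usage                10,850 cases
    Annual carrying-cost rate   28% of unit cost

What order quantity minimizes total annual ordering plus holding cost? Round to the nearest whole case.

278 cases

Holding cost per case per year: H = 28% × £63.2 = £17.6960
Optimal lot size Q* = (2 × 10,850 × £63 / £17.696)^½ ≈ 277.95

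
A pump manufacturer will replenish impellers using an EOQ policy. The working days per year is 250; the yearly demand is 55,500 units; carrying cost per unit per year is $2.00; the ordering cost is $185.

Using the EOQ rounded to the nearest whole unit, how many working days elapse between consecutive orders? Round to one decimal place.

14.4 days

Optimal lot size Q* = (2 × 55,500 × $185 / $2)^½ ≈ 3,204.29 → Q = 3,204 units
T = Q/D × 250 days = 3,204/55,500 × 250 = 14.432 days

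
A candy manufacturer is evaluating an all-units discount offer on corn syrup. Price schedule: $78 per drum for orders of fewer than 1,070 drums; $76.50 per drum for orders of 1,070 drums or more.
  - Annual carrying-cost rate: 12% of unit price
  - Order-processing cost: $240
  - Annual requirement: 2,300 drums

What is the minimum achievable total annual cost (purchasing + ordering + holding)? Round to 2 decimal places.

H₁ = 12%×$78 = $9.3600;  H₂ = 12%×$76.50 = $9.1800
EOQ₁ = √(2×2,300×240/9.3600) = 343.44  (< 1,070, feasible at tier 1)
EOQ₂ = √(2×2,300×240/9.1800) = 346.79  (< 1,070 → use Q = 1,070 at tier-2 price)
TC(tier 1 (EOQ₁), Q≈343.4) = $182,614.57
TC(tier 2, Q≈1,070.0) = $181,377.19
Minimum at tier 2: $181,377.19

$181,377.19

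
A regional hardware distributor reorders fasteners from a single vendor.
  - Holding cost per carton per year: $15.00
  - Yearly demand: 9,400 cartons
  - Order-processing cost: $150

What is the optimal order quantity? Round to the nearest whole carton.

434 cartons

Optimal lot size Q* = (2 × 9,400 × $150 / $15)^½ ≈ 433.59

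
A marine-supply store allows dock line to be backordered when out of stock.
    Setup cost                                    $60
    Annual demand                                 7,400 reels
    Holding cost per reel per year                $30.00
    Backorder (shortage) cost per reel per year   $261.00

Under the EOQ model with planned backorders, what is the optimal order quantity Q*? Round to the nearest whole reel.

Basic EOQ = √(2·7,400·60/30) = 172.047
Backorder adjustment √((H+b)/b) = √((30+261)/261) = 1.0559
Q* = 172.047 × 1.0559 ≈ 181.67

182 reels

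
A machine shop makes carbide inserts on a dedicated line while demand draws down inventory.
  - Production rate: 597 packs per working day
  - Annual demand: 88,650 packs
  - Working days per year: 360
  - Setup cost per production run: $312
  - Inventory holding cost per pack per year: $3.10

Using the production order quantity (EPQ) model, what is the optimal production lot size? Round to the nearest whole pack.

5,511 packs

d = 88,650/360 = 246.2500 packs/day;  effective holding cost H(1 − d/p) = 3.1·(1 − 246.2500/597) = 1.82131
Q* = √(2DS / H_eff) = √(2·88,650·312 / 1.82131) ≈ 5,511.11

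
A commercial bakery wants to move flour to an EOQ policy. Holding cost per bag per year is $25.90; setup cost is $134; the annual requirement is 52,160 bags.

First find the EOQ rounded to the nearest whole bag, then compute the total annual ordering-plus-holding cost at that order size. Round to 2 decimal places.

$19,027.69

Optimal lot size Q* = (2 × 52,160 × $134 / $25.9)^½ ≈ 734.66 → Q = 735 bags
Ordering: D/Q × S = 52,160/735 × $134 = $9,509.44
Holding:  Q/2 × H = 735/2 × $25.9 = $9,518.25
Total = $9,509.44 + $9,518.25 = $19,027.69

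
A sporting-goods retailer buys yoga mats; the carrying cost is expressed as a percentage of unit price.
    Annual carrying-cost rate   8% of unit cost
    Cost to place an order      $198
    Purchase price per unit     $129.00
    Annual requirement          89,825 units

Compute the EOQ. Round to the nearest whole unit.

1,857 units

Carrying cost H = $129 × 8% = $10.3200/unit/yr
Optimal lot size Q* = (2 × 89,825 × $198 / $10.32)^½ ≈ 1,856.55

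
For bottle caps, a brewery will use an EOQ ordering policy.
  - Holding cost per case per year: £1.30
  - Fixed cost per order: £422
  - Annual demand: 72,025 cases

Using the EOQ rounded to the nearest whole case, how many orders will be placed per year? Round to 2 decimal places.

10.53 orders per year

2DS/H = 2·72,025·422/1.3 = 46,760,846.15
EOQ = √46,760,846.15 ≈ 6,838.19 → Q = 6,838
Orders per year = D/Q = 72,025 / 6,838 = 10.533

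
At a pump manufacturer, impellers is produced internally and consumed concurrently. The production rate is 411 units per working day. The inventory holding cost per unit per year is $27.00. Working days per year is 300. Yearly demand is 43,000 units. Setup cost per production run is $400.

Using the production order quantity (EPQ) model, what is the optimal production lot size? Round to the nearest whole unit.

d = 43,000/300 = 143.3333 units/day;  effective holding cost H(1 − d/p) = 27·(1 − 143.3333/411) = 17.58394
Q* = √(2DS / H_eff) = √(2·43,000·400 / 17.58394) ≈ 1,398.69

1,399 units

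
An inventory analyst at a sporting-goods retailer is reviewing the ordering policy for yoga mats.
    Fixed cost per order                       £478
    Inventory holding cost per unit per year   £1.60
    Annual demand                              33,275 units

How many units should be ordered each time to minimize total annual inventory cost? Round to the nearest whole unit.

EOQ = √(2DS/H) = √(2 × 33,275 × 478 / 1.6)
    = √(19,881,812.50) ≈ 4,458.90

4,459 units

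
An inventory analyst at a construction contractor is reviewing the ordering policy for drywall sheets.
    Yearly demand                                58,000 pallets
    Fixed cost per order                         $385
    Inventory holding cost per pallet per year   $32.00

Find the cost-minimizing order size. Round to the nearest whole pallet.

EOQ = √(2DS/H) = √(2 × 58,000 × 385 / 32)
    = √(1,395,625.00) ≈ 1,181.37

1,181 pallets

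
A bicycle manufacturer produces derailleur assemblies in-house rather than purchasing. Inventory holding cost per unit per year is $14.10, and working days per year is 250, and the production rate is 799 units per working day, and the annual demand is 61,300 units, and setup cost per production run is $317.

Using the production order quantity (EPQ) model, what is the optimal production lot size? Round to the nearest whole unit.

Daily demand d = 61,300/250 = 245.200; p = 799; 1 − d/p = 0.69312
EPQ = √(2DS / (H(1 − d/p)))
    = √(2 × 61,300 × 317 / (14.1 × 0.69312)) ≈ 1,994.17

1,994 units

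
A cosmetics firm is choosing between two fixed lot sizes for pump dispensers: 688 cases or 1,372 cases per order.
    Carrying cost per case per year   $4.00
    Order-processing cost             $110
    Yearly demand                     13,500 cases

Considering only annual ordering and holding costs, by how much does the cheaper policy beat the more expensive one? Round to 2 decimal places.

$291.93

TC(Q) = (D/Q)S + (Q/2)H
TC(688) = (13,500/688)×110 + (688/2)×4 = $3,534.43
TC(1,372) = (13,500/1,372)×110 + (1,372/2)×4 = $3,826.36
|ΔTC| = |$3,534.43 − $3,826.36| = $291.93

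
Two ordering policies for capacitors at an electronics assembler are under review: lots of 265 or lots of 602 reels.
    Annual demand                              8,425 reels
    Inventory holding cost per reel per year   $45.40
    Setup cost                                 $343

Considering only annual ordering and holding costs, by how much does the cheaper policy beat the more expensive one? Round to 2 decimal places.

TC(Q) = (D/Q)S + (Q/2)H
TC(265) = (8,425/265)×343 + (265/2)×45.4 = $16,920.31
TC(602) = (8,425/602)×343 + (602/2)×45.4 = $18,465.69
|ΔTC| = |$16,920.31 − $18,465.69| = $1,545.38

$1,545.38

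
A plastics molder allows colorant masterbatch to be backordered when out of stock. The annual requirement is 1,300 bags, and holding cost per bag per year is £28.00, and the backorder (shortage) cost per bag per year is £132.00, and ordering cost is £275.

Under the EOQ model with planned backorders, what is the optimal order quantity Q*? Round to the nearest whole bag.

Q* = √(2DS/H) · √((H + b)/b)
   = √(2 × 1,300 × 275 / 28) · √((28 + 132) / 132)
   = 159.799 × 1.1010 ≈ 175.93

176 bags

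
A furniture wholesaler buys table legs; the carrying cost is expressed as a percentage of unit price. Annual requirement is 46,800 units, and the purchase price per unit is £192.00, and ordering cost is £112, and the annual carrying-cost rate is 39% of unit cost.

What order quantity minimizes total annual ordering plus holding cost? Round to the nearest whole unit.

Carrying cost H = £192 × 39% = £74.8800/unit/yr
EOQ = √(2DS/H) = √(2 × 46,800 × 112 / 74.88)
    = √(140,000.00) ≈ 374.17

374 units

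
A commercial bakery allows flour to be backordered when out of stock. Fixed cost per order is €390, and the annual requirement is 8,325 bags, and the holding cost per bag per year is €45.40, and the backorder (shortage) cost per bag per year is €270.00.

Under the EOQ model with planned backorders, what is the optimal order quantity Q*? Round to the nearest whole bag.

Q* = √(2DS/H) · √((H + b)/b)
   = √(2 × 8,325 × 390 / 45.4) · √((45.4 + 270) / 270)
   = 378.191 × 1.0808 ≈ 408.75

409 bags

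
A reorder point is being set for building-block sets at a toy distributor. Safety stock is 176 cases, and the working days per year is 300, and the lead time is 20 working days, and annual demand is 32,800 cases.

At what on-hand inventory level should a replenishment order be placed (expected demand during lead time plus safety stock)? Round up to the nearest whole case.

Daily demand d = 32,800 / 300 = 109.333 cases/day
Demand during lead time = 109.333 × 20 = 2,186.67
Reorder point = 2,186.67 + 176 = 2,362.67 → round up

2,363 cases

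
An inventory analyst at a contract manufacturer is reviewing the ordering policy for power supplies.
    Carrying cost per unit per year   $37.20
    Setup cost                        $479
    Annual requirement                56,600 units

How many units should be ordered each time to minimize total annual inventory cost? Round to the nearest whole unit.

1,207 units

Q* = √(2·D·S / H) = √(2·56,600·479 / 37.2) = √1,457,602.2 ≈ 1,207.31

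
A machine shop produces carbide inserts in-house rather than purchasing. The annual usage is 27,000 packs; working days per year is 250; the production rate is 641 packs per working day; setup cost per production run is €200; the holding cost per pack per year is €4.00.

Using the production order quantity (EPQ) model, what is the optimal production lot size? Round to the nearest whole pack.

1,802 packs

Daily demand d = 27,000/250 = 108.000; p = 641; 1 − d/p = 0.83151
EPQ = √(2DS / (H(1 − d/p)))
    = √(2 × 27,000 × 200 / (4 × 0.83151)) ≈ 1,801.97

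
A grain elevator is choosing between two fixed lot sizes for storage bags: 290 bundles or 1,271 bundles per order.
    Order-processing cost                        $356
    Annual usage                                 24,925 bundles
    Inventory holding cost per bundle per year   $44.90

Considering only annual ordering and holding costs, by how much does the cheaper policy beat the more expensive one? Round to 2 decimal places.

Annual cost at Q: ordering D·S/Q plus holding Q·H/2.
TC(290) = (24,925/290)×356 + (290/2)×44.9 = $37,108.09
TC(1,271) = (24,925/1,271)×356 + (1,271/2)×44.9 = $35,515.30
|ΔTC| = |$37,108.09 − $35,515.30| = $1,592.78

$1,592.78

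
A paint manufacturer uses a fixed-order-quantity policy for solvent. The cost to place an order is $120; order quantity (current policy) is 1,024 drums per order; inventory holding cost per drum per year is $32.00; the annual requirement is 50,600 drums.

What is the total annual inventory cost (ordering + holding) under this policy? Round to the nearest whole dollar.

Ordering: D/Q × S = 50,600/1,024 × $120 = $5,929.69
Holding:  Q/2 × H = 1,024/2 × $32 = $16,384.00
Total = $5,929.69 + $16,384.00 = $22,313.69

$22,314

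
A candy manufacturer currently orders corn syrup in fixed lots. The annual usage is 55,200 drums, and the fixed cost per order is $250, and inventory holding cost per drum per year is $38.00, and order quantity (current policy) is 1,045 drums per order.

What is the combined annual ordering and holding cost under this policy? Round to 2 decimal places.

Ordering: D/Q × S = 55,200/1,045 × $250 = $13,205.74
Holding:  Q/2 × H = 1,045/2 × $38 = $19,855.00
Total = $13,205.74 + $19,855.00 = $33,060.74

$33,060.74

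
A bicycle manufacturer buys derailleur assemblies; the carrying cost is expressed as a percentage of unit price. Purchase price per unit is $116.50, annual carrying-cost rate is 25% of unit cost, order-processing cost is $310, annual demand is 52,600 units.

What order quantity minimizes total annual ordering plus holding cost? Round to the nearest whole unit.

1,058 units

H = i·C = 0.25 × $116.5 = $29.1250 per unit-year
2DS/H = 2·52,600·310/29.125 = 1,119,725.32
EOQ = √1,119,725.32 ≈ 1,058.17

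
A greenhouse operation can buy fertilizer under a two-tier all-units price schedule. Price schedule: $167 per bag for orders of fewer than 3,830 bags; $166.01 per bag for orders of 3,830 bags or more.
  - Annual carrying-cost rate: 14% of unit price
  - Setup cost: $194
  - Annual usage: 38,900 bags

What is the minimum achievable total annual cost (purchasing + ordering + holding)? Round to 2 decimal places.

$6,504,266.67

H₁ = 14%×$167 = $23.3800;  H₂ = 14%×$166.01 = $23.2414
EOQ₁ = √(2×38,900×194/23.3800) = 803.47  (< 3,830, feasible at tier 1)
EOQ₂ = √(2×38,900×194/23.2414) = 805.86  (< 3,830 → use Q = 3,830 at tier-2 price)
TC(tier 1 (EOQ₁), Q≈803.5) = $6,515,085.07
TC(tier 2, Q≈3,830.0) = $6,504,266.67
Minimum at tier 2: $6,504,266.67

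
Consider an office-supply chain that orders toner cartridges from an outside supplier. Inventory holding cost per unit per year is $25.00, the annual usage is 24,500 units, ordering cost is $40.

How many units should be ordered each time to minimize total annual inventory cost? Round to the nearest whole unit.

Optimal lot size Q* = (2 × 24,500 × $40 / $25)^½ ≈ 280.00

280 units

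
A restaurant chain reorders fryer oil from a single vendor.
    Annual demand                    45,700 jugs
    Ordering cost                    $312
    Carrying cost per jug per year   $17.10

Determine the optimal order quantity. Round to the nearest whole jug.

1,291 jugs

EOQ = √(2DS/H) = √(2 × 45,700 × 312 / 17.1)
    = √(1,667,649.12) ≈ 1,291.37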